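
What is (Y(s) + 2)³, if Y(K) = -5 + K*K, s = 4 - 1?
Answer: 216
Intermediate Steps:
s = 3
Y(K) = -5 + K²
(Y(s) + 2)³ = ((-5 + 3²) + 2)³ = ((-5 + 9) + 2)³ = (4 + 2)³ = 6³ = 216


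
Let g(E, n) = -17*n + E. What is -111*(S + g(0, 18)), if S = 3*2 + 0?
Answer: 33300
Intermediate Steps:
g(E, n) = E - 17*n
S = 6 (S = 6 + 0 = 6)
-111*(S + g(0, 18)) = -111*(6 + (0 - 17*18)) = -111*(6 + (0 - 306)) = -111*(6 - 306) = -111*(-300) = 33300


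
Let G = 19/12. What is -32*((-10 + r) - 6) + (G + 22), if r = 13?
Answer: 1435/12 ≈ 119.58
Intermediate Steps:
G = 19/12 (G = 19*(1/12) = 19/12 ≈ 1.5833)
-32*((-10 + r) - 6) + (G + 22) = -32*((-10 + 13) - 6) + (19/12 + 22) = -32*(3 - 6) + 283/12 = -32*(-3) + 283/12 = 96 + 283/12 = 1435/12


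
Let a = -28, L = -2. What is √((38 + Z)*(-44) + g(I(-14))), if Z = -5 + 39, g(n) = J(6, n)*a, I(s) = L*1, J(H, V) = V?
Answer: 2*I*√778 ≈ 55.785*I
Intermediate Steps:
I(s) = -2 (I(s) = -2*1 = -2)
g(n) = -28*n (g(n) = n*(-28) = -28*n)
Z = 34
√((38 + Z)*(-44) + g(I(-14))) = √((38 + 34)*(-44) - 28*(-2)) = √(72*(-44) + 56) = √(-3168 + 56) = √(-3112) = 2*I*√778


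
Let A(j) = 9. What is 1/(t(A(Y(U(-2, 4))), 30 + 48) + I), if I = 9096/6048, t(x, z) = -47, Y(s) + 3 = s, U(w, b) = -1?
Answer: -252/11465 ≈ -0.021980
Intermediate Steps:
Y(s) = -3 + s
I = 379/252 (I = 9096*(1/6048) = 379/252 ≈ 1.5040)
1/(t(A(Y(U(-2, 4))), 30 + 48) + I) = 1/(-47 + 379/252) = 1/(-11465/252) = -252/11465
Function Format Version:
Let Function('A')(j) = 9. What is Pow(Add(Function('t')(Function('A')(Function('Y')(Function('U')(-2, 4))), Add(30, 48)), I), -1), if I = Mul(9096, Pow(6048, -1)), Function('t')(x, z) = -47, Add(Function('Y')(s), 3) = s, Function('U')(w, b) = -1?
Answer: Rational(-252, 11465) ≈ -0.021980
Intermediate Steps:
Function('Y')(s) = Add(-3, s)
I = Rational(379, 252) (I = Mul(9096, Rational(1, 6048)) = Rational(379, 252) ≈ 1.5040)
Pow(Add(Function('t')(Function('A')(Function('Y')(Function('U')(-2, 4))), Add(30, 48)), I), -1) = Pow(Add(-47, Rational(379, 252)), -1) = Pow(Rational(-11465, 252), -1) = Rational(-252, 11465)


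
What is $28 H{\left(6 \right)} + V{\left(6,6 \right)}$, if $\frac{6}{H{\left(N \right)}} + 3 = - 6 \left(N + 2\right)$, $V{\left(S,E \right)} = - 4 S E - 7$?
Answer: $- \frac{2623}{17} \approx -154.29$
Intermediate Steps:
$V{\left(S,E \right)} = -7 - 4 E S$ ($V{\left(S,E \right)} = - 4 E S - 7 = -7 - 4 E S$)
$H{\left(N \right)} = \frac{6}{-15 - 6 N}$ ($H{\left(N \right)} = \frac{6}{-3 - 6 \left(N + 2\right)} = \frac{6}{-3 - 6 \left(2 + N\right)} = \frac{6}{-3 - \left(12 + 6 N\right)} = \frac{6}{-15 - 6 N}$)
$28 H{\left(6 \right)} + V{\left(6,6 \right)} = 28 \left(- \frac{2}{5 + 2 \cdot 6}\right) - \left(7 + 24 \cdot 6\right) = 28 \left(- \frac{2}{5 + 12}\right) - 151 = 28 \left(- \frac{2}{17}\right) - 151 = - \frac{56}{17} - 151 = - \frac{2623}{17}$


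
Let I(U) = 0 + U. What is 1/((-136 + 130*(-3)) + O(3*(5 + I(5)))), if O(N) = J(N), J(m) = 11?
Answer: -1/515 ≈ -0.0019417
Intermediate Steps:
I(U) = U
O(N) = 11
1/((-136 + 130*(-3)) + O(3*(5 + I(5)))) = 1/((-136 + 130*(-3)) + 11) = 1/((-136 - 390) + 11) = 1/(-526 + 11) = 1/(-515) = -1/515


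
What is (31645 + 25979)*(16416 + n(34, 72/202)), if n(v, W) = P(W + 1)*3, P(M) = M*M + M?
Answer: 9655329576816/10201 ≈ 9.4651e+8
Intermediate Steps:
P(M) = M + M**2 (P(M) = M**2 + M = M + M**2)
n(v, W) = 3*(1 + W)*(2 + W) (n(v, W) = ((W + 1)*(1 + (W + 1)))*3 = ((1 + W)*(1 + (1 + W)))*3 = ((1 + W)*(2 + W))*3 = 3*(1 + W)*(2 + W))
(31645 + 25979)*(16416 + n(34, 72/202)) = (31645 + 25979)*(16416 + 3*(1 + 72/202)*(2 + 72/202)) = 57624*(16416 + 3*(1 + 72*(1/202))*(2 + 72*(1/202))) = 57624*(16416 + 3*(1 + 36/101)*(2 + 36/101)) = 57624*(16416 + 3*(137/101)*(238/101)) = 57624*(16416 + 97818/10201) = 57624*(167557434/10201) = 9655329576816/10201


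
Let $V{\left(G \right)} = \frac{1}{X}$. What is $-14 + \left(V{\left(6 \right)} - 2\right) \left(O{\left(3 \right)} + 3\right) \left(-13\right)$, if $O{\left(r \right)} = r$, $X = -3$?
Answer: $168$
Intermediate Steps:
$V{\left(G \right)} = - \frac{1}{3}$ ($V{\left(G \right)} = \frac{1}{-3} = - \frac{1}{3}$)
$-14 + \left(V{\left(6 \right)} - 2\right) \left(O{\left(3 \right)} + 3\right) \left(-13\right) = -14 + \left(- \frac{1}{3} - 2\right) \left(3 + 3\right) \left(-13\right) = -14 + \left(- \frac{7}{3}\right) 6 \left(-13\right) = -14 - -182 = -14 + 182 = 168$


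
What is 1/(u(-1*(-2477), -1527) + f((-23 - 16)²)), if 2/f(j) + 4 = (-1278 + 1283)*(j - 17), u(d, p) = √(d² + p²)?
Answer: -3758/119579393009511 + 14122564*√8467258/119579393009511 ≈ 0.00034366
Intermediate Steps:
f(j) = 2/(-89 + 5*j) (f(j) = 2/(-4 + (-1278 + 1283)*(j - 17)) = 2/(-4 + 5*(-17 + j)) = 2/(-4 + (-85 + 5*j)) = 2/(-89 + 5*j))
1/(u(-1*(-2477), -1527) + f((-23 - 16)²)) = 1/(√((-1*(-2477))² + (-1527)²) + 2/(-89 + 5*(-23 - 16)²)) = 1/(√(2477² + 2331729) + 2/(-89 + 5*(-39)²)) = 1/(√(6135529 + 2331729) + 2/(-89 + 5*1521)) = 1/(√8467258 + 2/(-89 + 7605)) = 1/(√8467258 + 2/7516) = 1/(√8467258 + 2*(1/7516)) = 1/(√8467258 + 1/3758) = 1/(1/3758 + √8467258)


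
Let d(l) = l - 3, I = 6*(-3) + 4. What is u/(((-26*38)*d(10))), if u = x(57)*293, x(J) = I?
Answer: 293/494 ≈ 0.59312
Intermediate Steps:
I = -14 (I = -18 + 4 = -14)
x(J) = -14
d(l) = -3 + l
u = -4102 (u = -14*293 = -4102)
u/(((-26*38)*d(10))) = -4102*(-1/(988*(-3 + 10))) = -4102/((-988*7)) = -4102/(-6916) = -4102*(-1/6916) = 293/494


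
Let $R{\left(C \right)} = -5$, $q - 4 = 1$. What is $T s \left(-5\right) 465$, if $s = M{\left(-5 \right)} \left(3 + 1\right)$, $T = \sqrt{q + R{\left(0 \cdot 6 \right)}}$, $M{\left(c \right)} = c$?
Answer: $0$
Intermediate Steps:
$q = 5$ ($q = 4 + 1 = 5$)
$T = 0$ ($T = \sqrt{5 - 5} = \sqrt{0} = 0$)
$s = -20$ ($s = - 5 \left(3 + 1\right) = \left(-5\right) 4 = -20$)
$T s \left(-5\right) 465 = 0 \left(-20\right) \left(-5\right) 465 = 0 \left(-5\right) 465 = 0 \cdot 465 = 0$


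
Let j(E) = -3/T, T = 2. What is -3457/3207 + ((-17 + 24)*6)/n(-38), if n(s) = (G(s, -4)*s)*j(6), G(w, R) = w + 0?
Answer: -1270426/1157727 ≈ -1.0973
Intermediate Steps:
G(w, R) = w
j(E) = -3/2
n(s) = -3*s**2/2 (n(s) = (s*s)*(-3/2) = s**2*(-3/2) = -3*s**2/2)
-3457/3207 + ((-17 + 24)*6)/n(-38) = -3457/3207 + ((-17 + 24)*6)/((-3/2*(-38)**2)) = -3457*1/3207 + (7*6)/((-3/2*1444)) = -3457/3207 + 42/(-2166) = -3457/3207 + 42*(-1/2166) = -3457/3207 - 7/361 = -1270426/1157727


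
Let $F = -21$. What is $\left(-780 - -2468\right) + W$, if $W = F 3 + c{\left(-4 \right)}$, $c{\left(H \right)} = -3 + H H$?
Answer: $1638$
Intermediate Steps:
$c{\left(H \right)} = -3 + H^{2}$
$W = -50$ ($W = \left(-21\right) 3 - \left(3 - \left(-4\right)^{2}\right) = -63 + \left(-3 + 16\right) = -63 + 13 = -50$)
$\left(-780 - -2468\right) + W = \left(-780 - -2468\right) - 50 = \left(-780 + 2468\right) - 50 = 1688 - 50 = 1638$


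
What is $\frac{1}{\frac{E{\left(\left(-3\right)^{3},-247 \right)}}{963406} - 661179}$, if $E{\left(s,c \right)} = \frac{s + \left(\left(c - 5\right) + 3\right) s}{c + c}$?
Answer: $- \frac{118980641}{78667501237413} \approx -1.5124 \cdot 10^{-6}$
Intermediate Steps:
$E{\left(s,c \right)} = \frac{s + s \left(-2 + c\right)}{2 c}$ ($E{\left(s,c \right)} = \frac{s + \left(\left(-5 + c\right) + 3\right) s}{2 c} = \left(s + \left(-2 + c\right) s\right) \frac{1}{2 c} = \left(s + s \left(-2 + c\right)\right) \frac{1}{2 c} = \frac{s + s \left(-2 + c\right)}{2 c}$)
$\frac{1}{\frac{E{\left(\left(-3\right)^{3},-247 \right)}}{963406} - 661179} = \frac{1}{\frac{\frac{1}{2} \left(-3\right)^{3} \frac{1}{-247} \left(-1 - 247\right)}{963406} - 661179} = \frac{1}{\frac{1}{2} \left(-27\right) \left(- \frac{1}{247}\right) \left(-248\right) \frac{1}{963406} - 661179} = \frac{1}{\left(- \frac{3348}{247}\right) \frac{1}{963406} - 661179} = \frac{1}{- \frac{1674}{118980641} - 661179} = \frac{1}{- \frac{78667501237413}{118980641}} = - \frac{118980641}{78667501237413}$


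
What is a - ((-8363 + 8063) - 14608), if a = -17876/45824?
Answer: 170781579/11456 ≈ 14908.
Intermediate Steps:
a = -4469/11456 (a = -17876*1/45824 = -4469/11456 ≈ -0.39010)
a - ((-8363 + 8063) - 14608) = -4469/11456 - ((-8363 + 8063) - 14608) = -4469/11456 - (-300 - 14608) = -4469/11456 - 1*(-14908) = -4469/11456 + 14908 = 170781579/11456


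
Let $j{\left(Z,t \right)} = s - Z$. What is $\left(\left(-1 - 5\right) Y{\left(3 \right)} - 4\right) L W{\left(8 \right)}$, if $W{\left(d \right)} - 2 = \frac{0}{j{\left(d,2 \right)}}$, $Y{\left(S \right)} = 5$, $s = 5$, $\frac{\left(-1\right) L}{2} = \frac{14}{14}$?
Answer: $136$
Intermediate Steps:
$L = -2$ ($L = - 2 \cdot \frac{14}{14} = - 2 \cdot 14 \cdot \frac{1}{14} = \left(-2\right) 1 = -2$)
$j{\left(Z,t \right)} = 5 - Z$
$W{\left(d \right)} = 2$ ($W{\left(d \right)} = 2 + \frac{0}{5 - d} = 2 + 0 = 2$)
$\left(\left(-1 - 5\right) Y{\left(3 \right)} - 4\right) L W{\left(8 \right)} = \left(\left(-1 - 5\right) 5 - 4\right) \left(-2\right) 2 = \left(\left(-6\right) 5 - 4\right) \left(-2\right) 2 = \left(-30 - 4\right) \left(-2\right) 2 = \left(-34\right) \left(-2\right) 2 = 68 \cdot 2 = 136$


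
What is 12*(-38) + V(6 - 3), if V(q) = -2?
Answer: -458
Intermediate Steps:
12*(-38) + V(6 - 3) = 12*(-38) - 2 = -456 - 2 = -458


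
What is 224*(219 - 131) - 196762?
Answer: -177050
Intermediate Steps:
224*(219 - 131) - 196762 = 224*88 - 196762 = 19712 - 196762 = -177050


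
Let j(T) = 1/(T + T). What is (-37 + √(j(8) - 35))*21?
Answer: -777 + 21*I*√559/4 ≈ -777.0 + 124.13*I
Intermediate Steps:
j(T) = 1/(2*T)
(-37 + √(j(8) - 35))*21 = (-37 + √((½)/8 - 35))*21 = (-37 + √((½)*(⅛) - 35))*21 = (-37 + √(1/16 - 35))*21 = (-37 + √(-559/16))*21 = (-37 + I*√559/4)*21 = -777 + 21*I*√559/4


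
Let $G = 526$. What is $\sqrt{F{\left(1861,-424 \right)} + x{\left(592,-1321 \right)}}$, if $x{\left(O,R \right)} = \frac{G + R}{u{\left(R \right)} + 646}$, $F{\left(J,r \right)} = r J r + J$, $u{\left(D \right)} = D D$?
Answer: $\frac{2 \sqrt{254890275241650339482}}{1745687} \approx 18291.0$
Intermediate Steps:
$u{\left(D \right)} = D^{2}$
$F{\left(J,r \right)} = J + J r^{2}$ ($F{\left(J,r \right)} = J r r + J = J r^{2} + J = J + J r^{2}$)
$x{\left(O,R \right)} = \frac{526 + R}{646 + R^{2}}$ ($x{\left(O,R \right)} = \frac{526 + R}{R^{2} + 646} = \frac{526 + R}{646 + R^{2}}$)
$\sqrt{F{\left(1861,-424 \right)} + x{\left(592,-1321 \right)}} = \sqrt{1861 \left(1 + \left(-424\right)^{2}\right) + \frac{526 - 1321}{646 + \left(-1321\right)^{2}}} = \sqrt{1861 \left(1 + 179776\right) + \frac{1}{646 + 1745041} \left(-795\right)} = \sqrt{1861 \cdot 179777 + \frac{1}{1745687} \left(-795\right)} = \sqrt{334564997 + \frac{1}{1745687} \left(-795\right)} = \sqrt{334564997 - \frac{795}{1745687}} = \sqrt{\frac{584045765917144}{1745687}} = \frac{2 \sqrt{254890275241650339482}}{1745687}$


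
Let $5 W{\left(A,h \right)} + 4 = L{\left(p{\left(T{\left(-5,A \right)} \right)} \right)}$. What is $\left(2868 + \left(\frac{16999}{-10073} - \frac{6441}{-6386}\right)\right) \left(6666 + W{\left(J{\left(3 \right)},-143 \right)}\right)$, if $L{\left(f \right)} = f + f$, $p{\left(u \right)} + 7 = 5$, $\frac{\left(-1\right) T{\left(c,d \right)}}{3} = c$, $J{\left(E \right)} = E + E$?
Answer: $\frac{3073018203165863}{160815445} \approx 1.9109 \cdot 10^{7}$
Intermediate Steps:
$J{\left(E \right)} = 2 E$
$T{\left(c,d \right)} = - 3 c$
$p{\left(u \right)} = -2$ ($p{\left(u \right)} = -7 + 5 = -2$)
$L{\left(f \right)} = 2 f$
$W{\left(A,h \right)} = - \frac{8}{5}$ ($W{\left(A,h \right)} = - \frac{4}{5} + \frac{2 \left(-2\right)}{5} = - \frac{4}{5} + \frac{1}{5} \left(-4\right) = - \frac{4}{5} - \frac{4}{5} = - \frac{8}{5}$)
$\left(2868 + \left(\frac{16999}{-10073} - \frac{6441}{-6386}\right)\right) \left(6666 + W{\left(J{\left(3 \right)},-143 \right)}\right) = \left(2868 + \left(\frac{16999}{-10073} - \frac{6441}{-6386}\right)\right) \left(6666 - \frac{8}{5}\right) = \left(2868 + \left(16999 \left(- \frac{1}{10073}\right) - - \frac{6441}{6386}\right)\right) \frac{33322}{5} = \left(2868 + \left(- \frac{16999}{10073} + \frac{6441}{6386}\right)\right) \frac{33322}{5} = \left(2868 - \frac{43675421}{64326178}\right) \frac{33322}{5} = \frac{184443803083}{64326178} \cdot \frac{33322}{5} = \frac{3073018203165863}{160815445}$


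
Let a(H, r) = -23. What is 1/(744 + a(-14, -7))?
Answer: 1/721 ≈ 0.0013870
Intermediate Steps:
1/(744 + a(-14, -7)) = 1/(744 - 23) = 1/721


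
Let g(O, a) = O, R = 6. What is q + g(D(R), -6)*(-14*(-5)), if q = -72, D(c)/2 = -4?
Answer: -632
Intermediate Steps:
D(c) = -8 (D(c) = 2*(-4) = -8)
q + g(D(R), -6)*(-14*(-5)) = -72 - (-112)*(-5) = -72 - 8*70 = -72 - 560 = -632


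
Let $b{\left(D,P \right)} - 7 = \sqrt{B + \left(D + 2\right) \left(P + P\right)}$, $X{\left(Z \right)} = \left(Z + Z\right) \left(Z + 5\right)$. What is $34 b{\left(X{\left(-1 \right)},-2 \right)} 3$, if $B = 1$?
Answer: $1224$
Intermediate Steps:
$X{\left(Z \right)} = 2 Z \left(5 + Z\right)$
$b{\left(D,P \right)} = 7 + \sqrt{1 + 2 P \left(2 + D\right)}$ ($b{\left(D,P \right)} = 7 + \sqrt{1 + \left(D + 2\right) \left(P + P\right)} = 7 + \sqrt{1 + \left(2 + D\right) 2 P} = 7 + \sqrt{1 + 2 P \left(2 + D\right)}$)
$34 b{\left(X{\left(-1 \right)},-2 \right)} 3 = 34 \left(7 + \sqrt{1 + 4 \left(-2\right) + 2 \cdot 2 \left(-1\right) \left(5 - 1\right) \left(-2\right)}\right) 3 = 34 \left(7 + \sqrt{1 - 8 + 2 \cdot 2 \left(-1\right) 4 \left(-2\right)}\right) 3 = 34 \left(7 + \sqrt{1 - 8 + 2 \left(-8\right) \left(-2\right)}\right) 3 = 34 \left(7 + \sqrt{1 - 8 + 32}\right) 3 = 34 \left(7 + \sqrt{25}\right) 3 = 34 \left(7 + 5\right) 3 = 34 \cdot 12 \cdot 3 = 408 \cdot 3 = 1224$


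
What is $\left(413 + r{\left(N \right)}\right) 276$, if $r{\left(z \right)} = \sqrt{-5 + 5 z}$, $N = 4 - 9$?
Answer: $113988 + 276 i \sqrt{30} \approx 1.1399 \cdot 10^{5} + 1511.7 i$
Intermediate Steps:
$N = -5$ ($N = 4 - 9 = -5$)
$\left(413 + r{\left(N \right)}\right) 276 = \left(413 + \sqrt{-5 + 5 \left(-5\right)}\right) 276 = \left(413 + \sqrt{-5 - 25}\right) 276 = \left(413 + \sqrt{-30}\right) 276 = \left(413 + i \sqrt{30}\right) 276 = 113988 + 276 i \sqrt{30}$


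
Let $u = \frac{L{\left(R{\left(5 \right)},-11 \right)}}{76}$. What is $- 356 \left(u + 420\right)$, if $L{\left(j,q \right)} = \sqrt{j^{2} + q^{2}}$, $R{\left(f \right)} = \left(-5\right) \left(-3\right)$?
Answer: $-149520 - \frac{89 \sqrt{346}}{19} \approx -1.4961 \cdot 10^{5}$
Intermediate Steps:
$R{\left(f \right)} = 15$
$u = \frac{\sqrt{346}}{76}$ ($u = \frac{\sqrt{15^{2} + \left(-11\right)^{2}}}{76} = \sqrt{225 + 121} \cdot \frac{1}{76} = \sqrt{346} \cdot \frac{1}{76} = \frac{\sqrt{346}}{76} \approx 0.24475$)
$- 356 \left(u + 420\right) = - 356 \left(\frac{\sqrt{346}}{76} + 420\right) = - 356 \left(420 + \frac{\sqrt{346}}{76}\right) = -149520 - \frac{89 \sqrt{346}}{19}$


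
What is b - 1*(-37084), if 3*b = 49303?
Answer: 160555/3 ≈ 53518.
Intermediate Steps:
b = 49303/3 (b = (⅓)*49303 = 49303/3 ≈ 16434.)
b - 1*(-37084) = 49303/3 - 1*(-37084) = 49303/3 + 37084 = 160555/3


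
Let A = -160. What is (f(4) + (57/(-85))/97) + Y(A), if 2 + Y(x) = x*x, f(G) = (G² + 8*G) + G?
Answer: 211484193/8245 ≈ 25650.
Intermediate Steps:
f(G) = G² + 9*G
Y(x) = -2 + x² (Y(x) = -2 + x*x = -2 + x²)
(f(4) + (57/(-85))/97) + Y(A) = (4*(9 + 4) + (57/(-85))/97) + (-2 + (-160)²) = (4*13 + (57*(-1/85))*(1/97)) + (-2 + 25600) = (52 - 57/85*1/97) + 25598 = (52 - 57/8245) + 25598 = 428683/8245 + 25598 = 211484193/8245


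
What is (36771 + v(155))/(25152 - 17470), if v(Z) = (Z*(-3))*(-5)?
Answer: 19548/3841 ≈ 5.0893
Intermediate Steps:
v(Z) = 15*Z (v(Z) = -3*Z*(-5) = 15*Z)
(36771 + v(155))/(25152 - 17470) = (36771 + 15*155)/(25152 - 17470) = (36771 + 2325)/7682 = 39096*(1/7682) = 19548/3841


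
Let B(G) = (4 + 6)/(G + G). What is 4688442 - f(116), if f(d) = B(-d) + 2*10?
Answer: 543856957/116 ≈ 4.6884e+6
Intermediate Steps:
B(G) = 5/G (B(G) = 10/((2*G)) = 10*(1/(2*G)) = 5/G)
f(d) = 20 - 5/d (f(d) = 5/((-d)) + 2*10 = 5*(-1/d) + 20 = -5/d + 20 = 20 - 5/d)
4688442 - f(116) = 4688442 - (20 - 5/116) = 4688442 - 1*2315/116 = 4688442 - 2315/116 = 543856957/116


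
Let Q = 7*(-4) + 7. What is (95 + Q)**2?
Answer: 5476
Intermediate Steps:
Q = -21 (Q = -28 + 7 = -21)
(95 + Q)**2 = (95 - 21)**2 = 74**2 = 5476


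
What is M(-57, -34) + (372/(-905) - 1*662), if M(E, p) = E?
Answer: -651067/905 ≈ -719.41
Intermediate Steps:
M(-57, -34) + (372/(-905) - 1*662) = -57 + (372/(-905) - 1*662) = -57 + (372*(-1/905) - 662) = -57 + (-372/905 - 662) = -57 - 599482/905 = -651067/905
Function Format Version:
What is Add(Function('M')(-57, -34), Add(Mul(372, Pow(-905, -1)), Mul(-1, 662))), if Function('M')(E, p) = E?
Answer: Rational(-651067, 905) ≈ -719.41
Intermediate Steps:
Add(Function('M')(-57, -34), Add(Mul(372, Pow(-905, -1)), Mul(-1, 662))) = Add(-57, Add(Mul(372, Pow(-905, -1)), Mul(-1, 662))) = Add(-57, Add(Mul(372, Rational(-1, 905)), -662)) = Add(-57, Add(Rational(-372, 905), -662)) = Add(-57, Rational(-599482, 905)) = Rational(-651067, 905)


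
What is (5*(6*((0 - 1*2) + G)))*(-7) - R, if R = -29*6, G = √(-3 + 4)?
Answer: 384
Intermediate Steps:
G = 1 (G = √1 = 1)
R = -174
(5*(6*((0 - 1*2) + G)))*(-7) - R = (5*(6*((0 - 1*2) + 1)))*(-7) - 1*(-174) = (5*(6*((0 - 2) + 1)))*(-7) + 174 = (5*(6*(-2 + 1)))*(-7) + 174 = (5*(6*(-1)))*(-7) + 174 = (5*(-6))*(-7) + 174 = -30*(-7) + 174 = 210 + 174 = 384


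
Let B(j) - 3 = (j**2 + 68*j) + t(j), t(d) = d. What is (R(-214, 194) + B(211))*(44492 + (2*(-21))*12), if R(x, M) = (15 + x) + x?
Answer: 2580775960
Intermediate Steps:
R(x, M) = 15 + 2*x
B(j) = 3 + j**2 + 69*j (B(j) = 3 + ((j**2 + 68*j) + j) = 3 + (j**2 + 69*j) = 3 + j**2 + 69*j)
(R(-214, 194) + B(211))*(44492 + (2*(-21))*12) = ((15 + 2*(-214)) + (3 + 211**2 + 69*211))*(44492 + (2*(-21))*12) = ((15 - 428) + (3 + 44521 + 14559))*(44492 - 42*12) = (-413 + 59083)*(44492 - 504) = 58670*43988 = 2580775960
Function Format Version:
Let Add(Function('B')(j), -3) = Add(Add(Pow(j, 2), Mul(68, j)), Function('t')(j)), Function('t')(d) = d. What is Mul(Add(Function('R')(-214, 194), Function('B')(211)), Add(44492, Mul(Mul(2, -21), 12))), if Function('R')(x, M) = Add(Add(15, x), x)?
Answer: 2580775960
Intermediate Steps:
Function('R')(x, M) = Add(15, Mul(2, x))
Function('B')(j) = Add(3, Pow(j, 2), Mul(69, j)) (Function('B')(j) = Add(3, Add(Add(Pow(j, 2), Mul(68, j)), j)) = Add(3, Add(Pow(j, 2), Mul(69, j))) = Add(3, Pow(j, 2), Mul(69, j)))
Mul(Add(Function('R')(-214, 194), Function('B')(211)), Add(44492, Mul(Mul(2, -21), 12))) = Mul(Add(Add(15, Mul(2, -214)), Add(3, Pow(211, 2), Mul(69, 211))), Add(44492, Mul(Mul(2, -21), 12))) = Mul(Add(Add(15, -428), Add(3, 44521, 14559)), Add(44492, Mul(-42, 12))) = Mul(Add(-413, 59083), Add(44492, -504)) = Mul(58670, 43988) = 2580775960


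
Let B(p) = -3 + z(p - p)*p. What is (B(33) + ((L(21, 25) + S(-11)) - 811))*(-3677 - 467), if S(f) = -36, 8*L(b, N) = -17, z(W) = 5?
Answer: 2847446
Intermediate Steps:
L(b, N) = -17/8 (L(b, N) = (⅛)*(-17) = -17/8)
B(p) = -3 + 5*p
(B(33) + ((L(21, 25) + S(-11)) - 811))*(-3677 - 467) = ((-3 + 5*33) + ((-17/8 - 36) - 811))*(-3677 - 467) = ((-3 + 165) + (-305/8 - 811))*(-4144) = (162 - 6793/8)*(-4144) = -5497/8*(-4144) = 2847446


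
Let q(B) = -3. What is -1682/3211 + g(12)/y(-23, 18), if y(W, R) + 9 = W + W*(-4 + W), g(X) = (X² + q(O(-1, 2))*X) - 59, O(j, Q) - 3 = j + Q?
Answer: -43861/99541 ≈ -0.44063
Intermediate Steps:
O(j, Q) = 3 + Q + j (O(j, Q) = 3 + (j + Q) = 3 + (Q + j) = 3 + Q + j)
g(X) = -59 + X² - 3*X (g(X) = (X² - 3*X) - 59 = -59 + X² - 3*X)
y(W, R) = -9 + W + W*(-4 + W) (y(W, R) = -9 + (W + W*(-4 + W)) = -9 + W + W*(-4 + W))
-1682/3211 + g(12)/y(-23, 18) = -1682/3211 + (-59 + 12² - 3*12)/(-9 + (-23)² - 3*(-23)) = -1682*1/3211 + (-59 + 144 - 36)/(-9 + 529 + 69) = -1682/3211 + 49/589 = -43861/99541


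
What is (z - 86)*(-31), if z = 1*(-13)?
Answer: 3069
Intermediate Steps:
z = -13
(z - 86)*(-31) = (-13 - 86)*(-31) = -99*(-31) = 3069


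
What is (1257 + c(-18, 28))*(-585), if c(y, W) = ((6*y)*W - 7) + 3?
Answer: 1036035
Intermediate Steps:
c(y, W) = -4 + 6*W*y (c(y, W) = (6*W*y - 7) + 3 = (-7 + 6*W*y) + 3 = -4 + 6*W*y)
(1257 + c(-18, 28))*(-585) = (1257 + (-4 + 6*28*(-18)))*(-585) = (1257 + (-4 - 3024))*(-585) = (1257 - 3028)*(-585) = -1771*(-585) = 1036035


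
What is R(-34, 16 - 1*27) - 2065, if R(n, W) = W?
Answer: -2076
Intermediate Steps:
R(-34, 16 - 1*27) - 2065 = (16 - 1*27) - 2065 = (16 - 27) - 2065 = -11 - 2065 = -2076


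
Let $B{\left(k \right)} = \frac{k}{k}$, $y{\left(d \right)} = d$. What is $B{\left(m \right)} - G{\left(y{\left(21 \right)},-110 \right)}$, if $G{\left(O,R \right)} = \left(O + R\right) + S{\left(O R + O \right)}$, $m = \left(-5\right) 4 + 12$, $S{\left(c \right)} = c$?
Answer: $2379$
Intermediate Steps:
$m = -8$ ($m = -20 + 12 = -8$)
$B{\left(k \right)} = 1$
$G{\left(O,R \right)} = R + 2 O + O R$ ($G{\left(O,R \right)} = \left(O + R\right) + \left(O R + O\right) = \left(O + R\right) + \left(O + O R\right) = R + 2 O + O R$)
$B{\left(m \right)} - G{\left(y{\left(21 \right)},-110 \right)} = 1 - \left(21 - 110 + 21 \left(1 - 110\right)\right) = 1 - \left(21 - 110 + 21 \left(-109\right)\right) = 1 - \left(21 - 110 - 2289\right) = 1 - -2378 = 1 + 2378 = 2379$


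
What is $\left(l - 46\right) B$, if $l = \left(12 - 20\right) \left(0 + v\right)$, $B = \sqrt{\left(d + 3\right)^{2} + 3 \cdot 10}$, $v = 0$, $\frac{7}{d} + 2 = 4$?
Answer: $-391$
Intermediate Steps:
$d = \frac{7}{2}$ ($d = \frac{7}{-2 + 4} = \frac{7}{2} \approx 3.5$)
$B = \frac{17}{2}$ ($B = \sqrt{\left(\frac{7}{2} + 3\right)^{2} + 3 \cdot 10} = \sqrt{\left(\frac{13}{2}\right)^{2} + 30} = \sqrt{\frac{169}{4} + 30} = \sqrt{\frac{289}{4}} = \frac{17}{2} \approx 8.5$)
$l = 0$ ($l = \left(12 - 20\right) \left(0 + 0\right) = \left(-8\right) 0 = 0$)
$\left(l - 46\right) B = \left(0 - 46\right) \frac{17}{2} = \left(-46\right) \frac{17}{2} = -391$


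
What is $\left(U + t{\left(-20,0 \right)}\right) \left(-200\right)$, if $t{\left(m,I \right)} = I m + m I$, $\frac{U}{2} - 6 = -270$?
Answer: $105600$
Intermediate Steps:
$U = -528$ ($U = 12 + 2 \left(-270\right) = 12 - 540 = -528$)
$t{\left(m,I \right)} = 2 I m$ ($t{\left(m,I \right)} = I m + I m = 2 I m$)
$\left(U + t{\left(-20,0 \right)}\right) \left(-200\right) = \left(-528 + 2 \cdot 0 \left(-20\right)\right) \left(-200\right) = \left(-528 + 0\right) \left(-200\right) = \left(-528\right) \left(-200\right) = 105600$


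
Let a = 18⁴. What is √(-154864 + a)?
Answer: 4*I*√3118 ≈ 223.36*I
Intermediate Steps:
a = 104976
√(-154864 + a) = √(-154864 + 104976) = √(-49888) = 4*I*√3118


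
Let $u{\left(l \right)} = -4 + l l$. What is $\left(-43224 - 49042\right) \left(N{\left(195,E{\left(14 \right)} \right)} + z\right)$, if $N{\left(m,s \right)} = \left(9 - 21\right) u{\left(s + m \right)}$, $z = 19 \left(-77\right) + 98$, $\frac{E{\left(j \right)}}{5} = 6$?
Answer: $56173109322$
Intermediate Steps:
$E{\left(j \right)} = 30$ ($E{\left(j \right)} = 5 \cdot 6 = 30$)
$z = -1365$ ($z = -1463 + 98 = -1365$)
$u{\left(l \right)} = -4 + l^{2}$
$N{\left(m,s \right)} = 48 - 12 \left(m + s\right)^{2}$ ($N{\left(m,s \right)} = \left(9 - 21\right) \left(-4 + \left(s + m\right)^{2}\right) = - 12 \left(-4 + \left(m + s\right)^{2}\right) = 48 - 12 \left(m + s\right)^{2}$)
$\left(-43224 - 49042\right) \left(N{\left(195,E{\left(14 \right)} \right)} + z\right) = \left(-43224 - 49042\right) \left(\left(48 - 12 \left(195 + 30\right)^{2}\right) - 1365\right) = - 92266 \left(\left(48 - 12 \cdot 225^{2}\right) - 1365\right) = - 92266 \left(\left(48 - 607500\right) - 1365\right) = - 92266 \left(-607452 - 1365\right) = \left(-92266\right) \left(-608817\right) = 56173109322$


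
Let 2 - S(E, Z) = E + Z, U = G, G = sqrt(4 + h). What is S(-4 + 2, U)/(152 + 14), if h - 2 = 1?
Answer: 2/83 - sqrt(7)/166 ≈ 0.0081581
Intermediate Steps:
h = 3 (h = 2 + 1 = 3)
G = sqrt(7) (G = sqrt(4 + 3) = sqrt(7) ≈ 2.6458)
U = sqrt(7) ≈ 2.6458
S(E, Z) = 2 - E - Z (S(E, Z) = 2 - (E + Z) = 2 + (-E - Z) = 2 - E - Z)
S(-4 + 2, U)/(152 + 14) = (2 - (-4 + 2) - sqrt(7))/(152 + 14) = (2 - 1*(-2) - sqrt(7))/166 = (2 + 2 - sqrt(7))*(1/166) = (4 - sqrt(7))*(1/166) = 2/83 - sqrt(7)/166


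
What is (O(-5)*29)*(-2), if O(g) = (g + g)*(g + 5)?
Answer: 0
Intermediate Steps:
O(g) = 2*g*(5 + g) (O(g) = (2*g)*(5 + g) = 2*g*(5 + g))
(O(-5)*29)*(-2) = ((2*(-5)*(5 - 5))*29)*(-2) = ((2*(-5)*0)*29)*(-2) = (0*29)*(-2) = 0*(-2) = 0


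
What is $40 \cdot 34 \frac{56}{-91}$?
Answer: $- \frac{10880}{13} \approx -836.92$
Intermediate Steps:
$40 \cdot 34 \frac{56}{-91} = 1360 \cdot 56 \left(- \frac{1}{91}\right) = 1360 \left(- \frac{8}{13}\right) = - \frac{10880}{13}$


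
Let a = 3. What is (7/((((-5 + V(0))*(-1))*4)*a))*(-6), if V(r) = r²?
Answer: -7/10 ≈ -0.70000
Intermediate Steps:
(7/((((-5 + V(0))*(-1))*4)*a))*(-6) = (7/((((-5 + 0²)*(-1))*4)*3))*(-6) = (7/((((-5 + 0)*(-1))*4)*3))*(-6) = (7/((-5*(-1)*4)*3))*(-6) = (7/((5*4)*3))*(-6) = (7/(20*3))*(-6) = (7/60)*(-6) = -7/10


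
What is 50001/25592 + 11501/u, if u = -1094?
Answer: -17116607/1999832 ≈ -8.5590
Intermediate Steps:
50001/25592 + 11501/u = 50001/25592 + 11501/(-1094) = 50001*(1/25592) + 11501*(-1/1094) = 7143/3656 - 11501/1094 = -17116607/1999832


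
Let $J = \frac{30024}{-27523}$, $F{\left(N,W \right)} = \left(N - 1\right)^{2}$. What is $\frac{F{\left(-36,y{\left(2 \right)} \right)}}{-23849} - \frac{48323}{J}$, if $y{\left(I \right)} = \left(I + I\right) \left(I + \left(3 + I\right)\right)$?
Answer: $\frac{31718984109865}{716042376} \approx 44298.0$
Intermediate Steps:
$y{\left(I \right)} = 2 I \left(3 + 2 I\right)$
$F{\left(N,W \right)} = \left(-1 + N\right)^{2}$
$J = - \frac{30024}{27523}$ ($J = 30024 \left(- \frac{1}{27523}\right) = - \frac{30024}{27523} \approx -1.0909$)
$\frac{F{\left(-36,y{\left(2 \right)} \right)}}{-23849} - \frac{48323}{J} = \frac{\left(-1 - 36\right)^{2}}{-23849} - \frac{48323}{- \frac{30024}{27523}} = \left(-37\right)^{2} \left(- \frac{1}{23849}\right) - - \frac{1329993929}{30024} = 1369 \left(- \frac{1}{23849}\right) + \frac{1329993929}{30024} = - \frac{1369}{23849} + \frac{1329993929}{30024} = \frac{31718984109865}{716042376}$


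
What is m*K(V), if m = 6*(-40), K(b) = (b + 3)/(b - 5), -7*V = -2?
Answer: 1840/11 ≈ 167.27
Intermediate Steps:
V = 2/7 (V = -⅐*(-2) = 2/7 ≈ 0.28571)
K(b) = (3 + b)/(-5 + b)
m = -240
m*K(V) = -240*(3 + 2/7)/(-5 + 2/7) = -240*23/((-33/7)*7) = -(-560)*23/(11*7) = -240*(-23/33) = 1840/11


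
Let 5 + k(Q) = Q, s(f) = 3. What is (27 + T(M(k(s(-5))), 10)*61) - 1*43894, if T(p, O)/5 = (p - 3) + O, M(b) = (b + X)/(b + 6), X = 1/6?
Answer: -1004923/24 ≈ -41872.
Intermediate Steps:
X = 1/6 ≈ 0.16667
k(Q) = -5 + Q
M(b) = (1/6 + b)/(6 + b) (M(b) = (b + 1/6)/(b + 6) = (1/6 + b)/(6 + b))
T(p, O) = -15 + 5*O + 5*p (T(p, O) = 5*((p - 3) + O) = 5*((-3 + p) + O) = 5*(-3 + O + p) = -15 + 5*O + 5*p)
(27 + T(M(k(s(-5))), 10)*61) - 1*43894 = (27 + (-15 + 5*10 + 5*((1/6 + (-5 + 3))/(6 + (-5 + 3))))*61) - 1*43894 = (27 + (-15 + 50 + 5*((1/6 - 2)/(6 - 2)))*61) - 43894 = (27 + (-15 + 50 + 5*(-11/6/4))*61) - 43894 = (27 + (-15 + 50 + 5*((1/4)*(-11/6)))*61) - 43894 = (27 + (-15 + 50 + 5*(-11/24))*61) - 43894 = (27 + (-15 + 50 - 55/24)*61) - 43894 = (27 + (785/24)*61) - 43894 = (27 + 47885/24) - 43894 = 48533/24 - 43894 = -1004923/24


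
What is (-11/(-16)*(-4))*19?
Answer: -209/4 ≈ -52.250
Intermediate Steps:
(-11/(-16)*(-4))*19 = (-11*(-1/16)*(-4))*19 = ((11/16)*(-4))*19 = -11/4*19 = -209/4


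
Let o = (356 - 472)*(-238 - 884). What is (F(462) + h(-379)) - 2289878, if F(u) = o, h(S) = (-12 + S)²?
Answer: -2006845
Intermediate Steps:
o = 130152 (o = -116*(-1122) = 130152)
F(u) = 130152
(F(462) + h(-379)) - 2289878 = (130152 + (-12 - 379)²) - 2289878 = (130152 + (-391)²) - 2289878 = (130152 + 152881) - 2289878 = 283033 - 2289878 = -2006845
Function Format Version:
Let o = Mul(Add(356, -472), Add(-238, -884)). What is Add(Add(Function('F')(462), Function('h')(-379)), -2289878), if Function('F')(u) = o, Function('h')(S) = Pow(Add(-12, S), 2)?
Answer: -2006845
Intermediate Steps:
o = 130152 (o = Mul(-116, -1122) = 130152)
Function('F')(u) = 130152
Add(Add(Function('F')(462), Function('h')(-379)), -2289878) = Add(Add(130152, Pow(Add(-12, -379), 2)), -2289878) = Add(Add(130152, Pow(-391, 2)), -2289878) = Add(Add(130152, 152881), -2289878) = Add(283033, -2289878) = -2006845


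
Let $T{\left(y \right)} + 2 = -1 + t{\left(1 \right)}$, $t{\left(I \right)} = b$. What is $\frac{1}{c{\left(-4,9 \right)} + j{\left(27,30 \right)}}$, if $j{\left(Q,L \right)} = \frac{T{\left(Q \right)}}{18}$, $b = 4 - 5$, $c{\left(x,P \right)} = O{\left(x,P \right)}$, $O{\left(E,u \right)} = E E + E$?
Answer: $\frac{9}{106} \approx 0.084906$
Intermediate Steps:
$O{\left(E,u \right)} = E + E^{2}$ ($O{\left(E,u \right)} = E^{2} + E = E + E^{2}$)
$c{\left(x,P \right)} = x \left(1 + x\right)$
$b = -1$
$t{\left(I \right)} = -1$
$T{\left(y \right)} = -4$ ($T{\left(y \right)} = -2 - 2 = -4$)
$j{\left(Q,L \right)} = - \frac{2}{9}$ ($j{\left(Q,L \right)} = - \frac{4}{18} = \left(-4\right) \frac{1}{18} = - \frac{2}{9}$)
$\frac{1}{c{\left(-4,9 \right)} + j{\left(27,30 \right)}} = \frac{1}{- 4 \left(1 - 4\right) - \frac{2}{9}} = \frac{1}{\left(-4\right) \left(-3\right) - \frac{2}{9}} = \frac{1}{12 - \frac{2}{9}} = \frac{1}{\frac{106}{9}} = \frac{9}{106}$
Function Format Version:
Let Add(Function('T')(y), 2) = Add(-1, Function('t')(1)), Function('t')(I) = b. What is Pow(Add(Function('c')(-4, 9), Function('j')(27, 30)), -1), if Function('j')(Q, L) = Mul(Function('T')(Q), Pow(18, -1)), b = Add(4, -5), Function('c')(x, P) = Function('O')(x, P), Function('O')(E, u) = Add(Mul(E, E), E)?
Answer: Rational(9, 106) ≈ 0.084906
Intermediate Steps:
Function('O')(E, u) = Add(E, Pow(E, 2)) (Function('O')(E, u) = Add(Pow(E, 2), E) = Add(E, Pow(E, 2)))
Function('c')(x, P) = Mul(x, Add(1, x))
b = -1
Function('t')(I) = -1
Function('T')(y) = -4 (Function('T')(y) = Add(-2, Add(-1, -1)) = Add(-2, -2) = -4)
Function('j')(Q, L) = Rational(-2, 9) (Function('j')(Q, L) = Mul(-4, Pow(18, -1)) = Mul(-4, Rational(1, 18)) = Rational(-2, 9))
Pow(Add(Function('c')(-4, 9), Function('j')(27, 30)), -1) = Pow(Add(Mul(-4, Add(1, -4)), Rational(-2, 9)), -1) = Pow(Add(Mul(-4, -3), Rational(-2, 9)), -1) = Pow(Add(12, Rational(-2, 9)), -1) = Pow(Rational(106, 9), -1) = Rational(9, 106)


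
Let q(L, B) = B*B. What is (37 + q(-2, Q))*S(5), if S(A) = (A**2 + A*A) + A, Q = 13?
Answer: 11330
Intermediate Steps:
q(L, B) = B**2
S(A) = A + 2*A**2 (S(A) = (A**2 + A**2) + A = 2*A**2 + A = A + 2*A**2)
(37 + q(-2, Q))*S(5) = (37 + 13**2)*(5*(1 + 2*5)) = (37 + 169)*(5*(1 + 10)) = 206*(5*11) = 206*55 = 11330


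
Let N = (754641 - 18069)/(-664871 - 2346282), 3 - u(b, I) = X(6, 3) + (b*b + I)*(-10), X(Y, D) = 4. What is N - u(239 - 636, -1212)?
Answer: -4709350682829/3011153 ≈ -1.5640e+6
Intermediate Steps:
u(b, I) = -1 + 10*I + 10*b² (u(b, I) = 3 - (4 + (b*b + I)*(-10)) = 3 - (4 + (b² + I)*(-10)) = 3 - (4 + (I + b²)*(-10)) = 3 - (4 + (-10*I - 10*b²)) = 3 - (4 - 10*I - 10*b²) = 3 + (-4 + 10*I + 10*b²) = -1 + 10*I + 10*b²)
N = -736572/3011153 (N = 736572/(-3011153) = 736572*(-1/3011153) = -736572/3011153 ≈ -0.24461)
N - u(239 - 636, -1212) = -736572/3011153 - (-1 + 10*(-1212) + 10*(239 - 636)²) = -736572/3011153 - (-1 - 12120 + 10*(-397)²) = -736572/3011153 - (-1 - 12120 + 10*157609) = -736572/3011153 - (-1 - 12120 + 1576090) = -736572/3011153 - 1*1563969 = -736572/3011153 - 1563969 = -4709350682829/3011153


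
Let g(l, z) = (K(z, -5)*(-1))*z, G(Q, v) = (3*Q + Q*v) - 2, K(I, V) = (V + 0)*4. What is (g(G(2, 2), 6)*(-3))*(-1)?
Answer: 360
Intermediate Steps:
K(I, V) = 4*V (K(I, V) = V*4 = 4*V)
G(Q, v) = -2 + 3*Q + Q*v
g(l, z) = 20*z (g(l, z) = ((4*(-5))*(-1))*z = (-20*(-1))*z = 20*z)
(g(G(2, 2), 6)*(-3))*(-1) = ((20*6)*(-3))*(-1) = (120*(-3))*(-1) = -360*(-1) = 360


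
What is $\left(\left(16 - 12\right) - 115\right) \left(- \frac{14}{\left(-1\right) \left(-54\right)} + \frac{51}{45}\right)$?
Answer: $- \frac{4366}{45} \approx -97.022$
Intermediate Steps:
$\left(\left(16 - 12\right) - 115\right) \left(- \frac{14}{\left(-1\right) \left(-54\right)} + \frac{51}{45}\right) = \left(4 - 115\right) \left(- \frac{14}{54} + 51 \cdot \frac{1}{45}\right) = - 111 \left(\left(-14\right) \frac{1}{54} + \frac{17}{15}\right) = - 111 \left(- \frac{7}{27} + \frac{17}{15}\right) = \left(-111\right) \frac{118}{135} = - \frac{4366}{45}$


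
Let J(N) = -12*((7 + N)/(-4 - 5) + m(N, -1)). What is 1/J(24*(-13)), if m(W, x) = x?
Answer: -3/1184 ≈ -0.0025338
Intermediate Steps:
J(N) = 64/3 + 4*N/3 (J(N) = -12*((7 + N)/(-4 - 5) - 1) = -12*((7 + N)/(-9) - 1) = -12*((7 + N)*(-⅑) - 1) = -12*((-7/9 - N/9) - 1) = -12*(-16/9 - N/9) = 64/3 + 4*N/3)
1/J(24*(-13)) = 1/(64/3 + 4*(24*(-13))/3) = 1/(64/3 + (4/3)*(-312)) = 1/(64/3 - 416) = 1/(-1184/3) = -3/1184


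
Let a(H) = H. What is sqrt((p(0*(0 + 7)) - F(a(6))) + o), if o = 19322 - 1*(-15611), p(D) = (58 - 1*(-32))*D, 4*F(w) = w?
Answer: sqrt(139726)/2 ≈ 186.90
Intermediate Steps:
F(w) = w/4
p(D) = 90*D (p(D) = (58 + 32)*D = 90*D)
o = 34933 (o = 19322 + 15611 = 34933)
sqrt((p(0*(0 + 7)) - F(a(6))) + o) = sqrt((90*(0*(0 + 7)) - 6/4) + 34933) = sqrt((90*(0*7) - 1*3/2) + 34933) = sqrt((90*0 - 3/2) + 34933) = sqrt((0 - 3/2) + 34933) = sqrt(-3/2 + 34933) = sqrt(69863/2) = sqrt(139726)/2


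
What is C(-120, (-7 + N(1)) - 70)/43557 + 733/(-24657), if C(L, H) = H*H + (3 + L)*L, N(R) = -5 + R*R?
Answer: 158677192/357994983 ≈ 0.44324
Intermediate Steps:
N(R) = -5 + R**2
C(L, H) = H**2 + L*(3 + L)
C(-120, (-7 + N(1)) - 70)/43557 + 733/(-24657) = (((-7 + (-5 + 1**2)) - 70)**2 + (-120)**2 + 3*(-120))/43557 + 733/(-24657) = (((-7 + (-5 + 1)) - 70)**2 + 14400 - 360)*(1/43557) + 733*(-1/24657) = (((-7 - 4) - 70)**2 + 14400 - 360)*(1/43557) - 733/24657 = ((-11 - 70)**2 + 14400 - 360)*(1/43557) - 733/24657 = ((-81)**2 + 14400 - 360)*(1/43557) - 733/24657 = (6561 + 14400 - 360)*(1/43557) - 733/24657 = 20601*(1/43557) - 733/24657 = 6867/14519 - 733/24657 = 158677192/357994983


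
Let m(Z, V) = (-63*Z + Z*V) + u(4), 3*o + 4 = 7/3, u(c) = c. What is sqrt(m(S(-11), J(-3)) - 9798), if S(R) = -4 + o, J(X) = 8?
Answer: I*sqrt(85891)/3 ≈ 97.691*I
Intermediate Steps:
o = -5/9 (o = -4/3 + (7/3)/3 = -4/3 + (7*(1/3))/3 = -4/3 + (1/3)*(7/3) = -4/3 + 7/9 = -5/9 ≈ -0.55556)
S(R) = -41/9 (S(R) = -4 - 5/9 = -41/9)
m(Z, V) = 4 - 63*Z + V*Z (m(Z, V) = (-63*Z + Z*V) + 4 = (-63*Z + V*Z) + 4 = 4 - 63*Z + V*Z)
sqrt(m(S(-11), J(-3)) - 9798) = sqrt((4 - 63*(-41/9) + 8*(-41/9)) - 9798) = sqrt((4 + 287 - 328/9) - 9798) = sqrt(2291/9 - 9798) = sqrt(-85891/9) = I*sqrt(85891)/3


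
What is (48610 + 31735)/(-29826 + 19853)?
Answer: -80345/9973 ≈ -8.0562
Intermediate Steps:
(48610 + 31735)/(-29826 + 19853) = 80345/(-9973) = 80345*(-1/9973) = -80345/9973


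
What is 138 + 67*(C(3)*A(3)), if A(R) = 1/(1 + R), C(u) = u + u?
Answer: 477/2 ≈ 238.50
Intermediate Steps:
C(u) = 2*u
138 + 67*(C(3)*A(3)) = 138 + 67*((2*3)/(1 + 3)) = 138 + 67*(6/4) = 138 + 67*(6*(1/4)) = 138 + 67*(3/2) = 138 + 201/2 = 477/2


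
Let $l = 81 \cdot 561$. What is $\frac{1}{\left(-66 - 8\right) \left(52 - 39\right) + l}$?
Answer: $\frac{1}{44479} \approx 2.2483 \cdot 10^{-5}$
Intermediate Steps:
$l = 45441$
$\frac{1}{\left(-66 - 8\right) \left(52 - 39\right) + l} = \frac{1}{\left(-66 - 8\right) \left(52 - 39\right) + 45441} = \frac{1}{\left(-74\right) 13 + 45441} = \frac{1}{-962 + 45441} = \frac{1}{44479}$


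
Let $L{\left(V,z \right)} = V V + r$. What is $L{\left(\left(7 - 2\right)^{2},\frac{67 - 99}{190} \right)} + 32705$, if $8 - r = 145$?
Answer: $33193$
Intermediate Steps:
$r = -137$ ($r = 8 - 145 = -137$)
$L{\left(V,z \right)} = -137 + V^{2}$ ($L{\left(V,z \right)} = V V - 137 = V^{2} - 137 = -137 + V^{2}$)
$L{\left(\left(7 - 2\right)^{2},\frac{67 - 99}{190} \right)} + 32705 = \left(-137 + \left(\left(7 - 2\right)^{2}\right)^{2}\right) + 32705 = \left(-137 + \left(5^{2}\right)^{2}\right) + 32705 = \left(-137 + 25^{2}\right) + 32705 = \left(-137 + 625\right) + 32705 = 488 + 32705 = 33193$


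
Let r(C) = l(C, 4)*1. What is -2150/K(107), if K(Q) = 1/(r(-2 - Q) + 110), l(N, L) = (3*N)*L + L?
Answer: 2567100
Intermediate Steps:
l(N, L) = L + 3*L*N (l(N, L) = 3*L*N + L = L + 3*L*N)
r(C) = 4 + 12*C (r(C) = (4*(1 + 3*C))*1 = (4 + 12*C)*1 = 4 + 12*C)
K(Q) = 1/(90 - 12*Q) (K(Q) = 1/((4 + 12*(-2 - Q)) + 110) = 1/((4 + (-24 - 12*Q)) + 110) = 1/((-20 - 12*Q) + 110) = 1/(90 - 12*Q))
-2150/K(107) = -2150/((-1/(-90 + 12*107))) = -2150/((-1/(-90 + 1284))) = -2150/((-1/1194)) = -2150/((-1*1/1194)) = -2150/(-1/1194) = -2150*(-1194) = 2567100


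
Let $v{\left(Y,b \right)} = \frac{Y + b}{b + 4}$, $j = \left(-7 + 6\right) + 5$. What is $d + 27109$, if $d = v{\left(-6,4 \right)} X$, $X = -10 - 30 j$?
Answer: $\frac{54283}{2} \approx 27142.0$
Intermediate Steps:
$j = 4$ ($j = -1 + 5 = 4$)
$X = -130$ ($X = -10 - 120 = -130$)
$v{\left(Y,b \right)} = \frac{Y + b}{4 + b}$
$d = \frac{65}{2}$ ($d = \frac{-6 + 4}{4 + 4} \left(-130\right) = \frac{1}{8} \left(-2\right) \left(-130\right) = \left(- \frac{1}{4}\right) \left(-130\right) = \frac{65}{2} \approx 32.5$)
$d + 27109 = \frac{65}{2} + 27109 = \frac{54283}{2}$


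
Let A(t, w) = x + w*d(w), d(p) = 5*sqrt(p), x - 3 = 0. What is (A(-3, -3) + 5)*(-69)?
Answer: -552 + 1035*I*sqrt(3) ≈ -552.0 + 1792.7*I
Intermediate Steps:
x = 3 (x = 3 + 0 = 3)
A(t, w) = 3 + 5*w**(3/2) (A(t, w) = 3 + w*(5*sqrt(w)) = 3 + 5*w**(3/2))
(A(-3, -3) + 5)*(-69) = ((3 + 5*(-3)**(3/2)) + 5)*(-69) = ((3 + 5*(-3*I*sqrt(3))) + 5)*(-69) = ((3 - 15*I*sqrt(3)) + 5)*(-69) = (8 - 15*I*sqrt(3))*(-69) = -552 + 1035*I*sqrt(3)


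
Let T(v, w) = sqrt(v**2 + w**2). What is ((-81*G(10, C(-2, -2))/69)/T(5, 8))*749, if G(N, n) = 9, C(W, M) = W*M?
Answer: -182007*sqrt(89)/2047 ≈ -838.81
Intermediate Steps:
C(W, M) = M*W
((-81*G(10, C(-2, -2))/69)/T(5, 8))*749 = ((-81/(69/9))/(sqrt(5**2 + 8**2)))*749 = ((-81/(69*(1/9)))/(sqrt(25 + 64)))*749 = ((-81/23/3)/(sqrt(89)))*749 = ((-81*3/23)*(sqrt(89)/89))*749 = -243*sqrt(89)/2047*749 = -182007*sqrt(89)/2047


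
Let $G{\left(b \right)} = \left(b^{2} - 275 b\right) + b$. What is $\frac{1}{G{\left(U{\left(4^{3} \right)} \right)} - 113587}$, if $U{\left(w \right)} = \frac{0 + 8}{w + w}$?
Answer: $- \frac{256}{29082655} \approx -8.8025 \cdot 10^{-6}$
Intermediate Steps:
$U{\left(w \right)} = \frac{4}{w}$ ($U{\left(w \right)} = \frac{8}{2 w} = 8 \frac{1}{2 w} = \frac{4}{w}$)
$G{\left(b \right)} = b^{2} - 274 b$
$\frac{1}{G{\left(U{\left(4^{3} \right)} \right)} - 113587} = \frac{1}{\frac{4}{4^{3}} \left(-274 + \frac{4}{4^{3}}\right) - 113587} = \frac{1}{\frac{4}{64} \left(-274 + \frac{4}{64}\right) - 113587} = \frac{1}{4 \cdot \frac{1}{64} \left(-274 + 4 \cdot \frac{1}{64}\right) - 113587} = \frac{1}{\frac{-274 + \frac{1}{16}}{16} - 113587} = \frac{1}{\frac{1}{16} \left(- \frac{4383}{16}\right) - 113587} = \frac{1}{- \frac{4383}{256} - 113587} = \frac{1}{- \frac{29082655}{256}} = - \frac{256}{29082655}$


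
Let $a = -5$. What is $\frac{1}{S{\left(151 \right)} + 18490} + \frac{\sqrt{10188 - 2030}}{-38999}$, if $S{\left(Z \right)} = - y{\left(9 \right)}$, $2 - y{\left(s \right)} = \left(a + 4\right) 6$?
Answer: $\frac{1}{18482} - \frac{\sqrt{8158}}{38999} \approx -0.0022619$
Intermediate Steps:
$y{\left(s \right)} = 8$ ($y{\left(s \right)} = 2 - \left(-5 + 4\right) 6 = 2 - \left(-1\right) 6 = 2 - -6 = 2 + 6 = 8$)
$S{\left(Z \right)} = -8$ ($S{\left(Z \right)} = \left(-1\right) 8 = -8$)
$\frac{1}{S{\left(151 \right)} + 18490} + \frac{\sqrt{10188 - 2030}}{-38999} = \frac{1}{-8 + 18490} + \frac{\sqrt{10188 - 2030}}{-38999} = \frac{1}{18482} + \sqrt{8158} \left(- \frac{1}{38999}\right) = \frac{1}{18482} - \frac{\sqrt{8158}}{38999}$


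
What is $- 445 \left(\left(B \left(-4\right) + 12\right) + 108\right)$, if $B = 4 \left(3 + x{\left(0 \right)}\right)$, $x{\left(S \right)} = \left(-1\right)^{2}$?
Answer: $-24920$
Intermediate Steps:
$x{\left(S \right)} = 1$
$B = 16$ ($B = 4 \left(3 + 1\right) = 4 \cdot 4 = 16$)
$- 445 \left(\left(B \left(-4\right) + 12\right) + 108\right) = - 445 \left(\left(16 \left(-4\right) + 12\right) + 108\right) = - 445 \left(\left(-64 + 12\right) + 108\right) = - 445 \left(-52 + 108\right) = \left(-445\right) 56 = -24920$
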